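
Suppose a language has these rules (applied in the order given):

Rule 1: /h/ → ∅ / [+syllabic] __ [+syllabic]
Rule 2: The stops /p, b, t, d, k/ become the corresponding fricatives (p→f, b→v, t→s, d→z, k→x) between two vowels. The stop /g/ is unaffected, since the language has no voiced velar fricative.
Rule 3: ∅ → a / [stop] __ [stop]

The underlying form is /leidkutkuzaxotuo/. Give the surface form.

Rule 1 (intervocalic h-deletion): no segment meets the environment; /leidkutkuzaxotuo/ is unchanged.
Rule 2 (intervocalic spirantization): /t/ is a stop between vowels /o/ and /u/, so it spirantizes to the fricative [s]. /leidkutkuzaxotuo/ → leidkutkuzaxosuo.
Rule 3 (stop-cluster a-epenthesis): /d/ and /k/ form a stop–stop cluster, so [a] is inserted between them. /t/ and /k/ form a stop–stop cluster, so [a] is inserted between them. /leidkutkuzaxosuo/ → leidakutakuzaxosuo.

leidakutakuzaxosuo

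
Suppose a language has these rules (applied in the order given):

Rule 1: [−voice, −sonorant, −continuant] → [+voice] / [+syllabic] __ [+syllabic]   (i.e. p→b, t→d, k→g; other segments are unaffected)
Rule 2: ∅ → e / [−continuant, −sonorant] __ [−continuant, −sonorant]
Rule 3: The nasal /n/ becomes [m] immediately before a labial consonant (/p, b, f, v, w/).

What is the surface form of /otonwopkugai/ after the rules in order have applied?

Rule 1 (intervocalic voicing): /t/ is a voiceless stop between vowels /o/ and /o/, so it voices to [d]. /otonwopkugai/ → odonwopkugai.
Rule 2 (stop-cluster e-epenthesis): /p/ and /k/ form a stop–stop cluster, so [e] is inserted between them. /odonwopkugai/ → odonwopekugai.
Rule 3 (nasal place assimilation): /n/ precedes the labial consonant /w/, so it assimilates in place to [m]. /odonwopekugai/ → odomwopekugai.

odomwopekugai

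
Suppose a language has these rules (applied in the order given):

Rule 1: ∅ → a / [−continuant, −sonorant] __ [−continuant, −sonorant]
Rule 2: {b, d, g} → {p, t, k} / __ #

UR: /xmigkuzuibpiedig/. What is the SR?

xmigakuzuibapiedik

Rule 1 (stop-cluster a-epenthesis): /g/ and /k/ form a stop–stop cluster, so [a] is inserted between them. /b/ and /p/ form a stop–stop cluster, so [a] is inserted between them. /xmigkuzuibpiedig/ → xmigakuzuibapiedig.
Rule 2 (final devoicing): /g/ is a voiced stop in word-final position, so it devoices to [k]. /xmigakuzuibapiedig/ → xmigakuzuibapiedik.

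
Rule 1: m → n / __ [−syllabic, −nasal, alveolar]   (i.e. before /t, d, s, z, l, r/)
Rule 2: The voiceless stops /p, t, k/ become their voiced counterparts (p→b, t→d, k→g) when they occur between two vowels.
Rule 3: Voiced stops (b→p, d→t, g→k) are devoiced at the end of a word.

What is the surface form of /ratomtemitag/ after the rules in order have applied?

Rule 1 (nasal place assimilation): /m/ precedes the alveolar consonant /t/, so it assimilates in place to [n]. /ratomtemitag/ → ratontemitag.
Rule 2 (intervocalic voicing): /t/ is a voiceless stop between vowels /a/ and /o/, so it voices to [d]. /t/ is a voiceless stop between vowels /i/ and /a/, so it voices to [d]. /ratontemitag/ → radontemidag.
Rule 3 (final devoicing): /g/ is a voiced stop in word-final position, so it devoices to [k]. /radontemidag/ → radontemidak.

radontemidak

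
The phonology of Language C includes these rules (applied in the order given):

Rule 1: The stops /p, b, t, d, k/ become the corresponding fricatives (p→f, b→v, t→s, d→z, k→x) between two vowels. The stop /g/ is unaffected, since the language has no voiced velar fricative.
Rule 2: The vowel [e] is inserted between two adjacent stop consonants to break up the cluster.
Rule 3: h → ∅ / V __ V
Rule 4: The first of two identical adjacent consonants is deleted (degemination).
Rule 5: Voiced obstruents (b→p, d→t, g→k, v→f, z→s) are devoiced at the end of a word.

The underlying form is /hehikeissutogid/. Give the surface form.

heixeisusogit

Rule 1 (intervocalic spirantization): /k/ is a stop between vowels /i/ and /e/, so it spirantizes to the fricative [x]. /t/ is a stop between vowels /u/ and /o/, so it spirantizes to the fricative [s]. /hehikeissutogid/ → hehixeissusogid.
Rule 2 (stop-cluster e-epenthesis): no segment meets the environment; /hehixeissusogid/ is unchanged.
Rule 3 (intervocalic h-deletion): /h/ occurs between vowels /e/ and /i/, so it deletes. /hehixeissusogid/ → heixeissusogid.
Rule 4 (degemination): /ss/ is a geminate; the first /s/ deletes. /heixeissusogid/ → heixeisusogid.
Rule 5 (final devoicing): /d/ is a voiced obstruent in word-final position, so it devoices to [t]. /heixeisusogid/ → heixeisusogit.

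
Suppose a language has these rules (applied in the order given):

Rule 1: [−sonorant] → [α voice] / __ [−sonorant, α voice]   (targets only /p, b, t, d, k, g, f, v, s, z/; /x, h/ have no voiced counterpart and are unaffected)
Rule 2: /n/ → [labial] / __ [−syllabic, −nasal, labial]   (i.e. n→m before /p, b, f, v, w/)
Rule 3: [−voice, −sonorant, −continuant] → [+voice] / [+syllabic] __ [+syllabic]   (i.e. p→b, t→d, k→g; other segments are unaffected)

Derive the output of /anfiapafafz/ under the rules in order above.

amfiabafavz

Rule 1 (regressive voicing assimilation): /f/ precedes the voiced obstruent /z/, so it voices to [v] by assimilation. /anfiapafafz/ → anfiapafavz.
Rule 2 (nasal place assimilation): /n/ precedes the labial consonant /f/, so it assimilates in place to [m]. /anfiapafavz/ → amfiapafavz.
Rule 3 (intervocalic voicing): /p/ is a voiceless stop between vowels /a/ and /a/, so it voices to [b]. /amfiapafavz/ → amfiabafavz.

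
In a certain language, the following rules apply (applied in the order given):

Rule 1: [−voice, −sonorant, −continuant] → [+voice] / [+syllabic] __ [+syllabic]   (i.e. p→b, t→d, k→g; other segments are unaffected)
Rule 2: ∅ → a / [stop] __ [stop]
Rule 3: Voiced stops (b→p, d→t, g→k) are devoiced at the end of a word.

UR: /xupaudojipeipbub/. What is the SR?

xubaudojibeipabup

Rule 1 (intervocalic voicing): /p/ is a voiceless stop between vowels /u/ and /a/, so it voices to [b]. /p/ is a voiceless stop between vowels /i/ and /e/, so it voices to [b]. /xupaudojipeipbub/ → xubaudojibeipbub.
Rule 2 (stop-cluster a-epenthesis): /p/ and /b/ form a stop–stop cluster, so [a] is inserted between them. /xubaudojibeipbub/ → xubaudojibeipabub.
Rule 3 (final devoicing): /b/ is a voiced stop in word-final position, so it devoices to [p]. /xubaudojibeipabub/ → xubaudojibeipabup.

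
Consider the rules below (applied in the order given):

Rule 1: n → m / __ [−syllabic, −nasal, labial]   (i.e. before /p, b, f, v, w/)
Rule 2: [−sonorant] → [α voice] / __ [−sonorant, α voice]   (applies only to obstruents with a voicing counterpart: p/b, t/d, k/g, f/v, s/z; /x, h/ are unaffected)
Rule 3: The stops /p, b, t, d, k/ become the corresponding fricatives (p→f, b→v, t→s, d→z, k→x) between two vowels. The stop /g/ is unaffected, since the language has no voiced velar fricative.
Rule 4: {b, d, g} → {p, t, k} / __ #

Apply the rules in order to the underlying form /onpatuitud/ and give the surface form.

ompasuisut

Rule 1 (nasal place assimilation): /n/ precedes the labial consonant /p/, so it assimilates in place to [m]. /onpatuitud/ → ompatuitud.
Rule 2 (regressive voicing assimilation): no segment meets the environment; /ompatuitud/ is unchanged.
Rule 3 (intervocalic spirantization): /t/ is a stop between vowels /a/ and /u/, so it spirantizes to the fricative [s]. /t/ is a stop between vowels /i/ and /u/, so it spirantizes to the fricative [s]. /ompatuitud/ → ompasuisud.
Rule 4 (final devoicing): /d/ is a voiced stop in word-final position, so it devoices to [t]. /ompasuisud/ → ompasuisut.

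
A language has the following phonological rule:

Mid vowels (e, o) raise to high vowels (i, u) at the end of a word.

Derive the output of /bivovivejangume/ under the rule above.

/e/ is a mid vowel in word-final position, so it raises to [i].
The other instances of /o/, /e/ do not occur in the required environment and remain unchanged.
Surface form: [bivovivejangumi].

bivovivejangumi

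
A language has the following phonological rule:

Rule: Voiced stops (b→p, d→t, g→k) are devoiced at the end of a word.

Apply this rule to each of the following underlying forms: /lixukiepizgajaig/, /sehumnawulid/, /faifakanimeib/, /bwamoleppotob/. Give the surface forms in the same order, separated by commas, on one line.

/lixukiepizgajaig/: /g/ is a voiced stop in word-final position, so it devoices to [k]. → [lixukiepizgajaik].
/sehumnawulid/: /d/ is a voiced stop in word-final position, so it devoices to [t]. → [sehumnawulit].
/faifakanimeib/: /b/ is a voiced stop in word-final position, so it devoices to [p]. → [faifakanimeip].
/bwamoleppotob/: /b/ is a voiced stop in word-final position, so it devoices to [p]. → [bwamoleppotop].

lixukiepizgajaik, sehumnawulit, faifakanimeip, bwamoleppotop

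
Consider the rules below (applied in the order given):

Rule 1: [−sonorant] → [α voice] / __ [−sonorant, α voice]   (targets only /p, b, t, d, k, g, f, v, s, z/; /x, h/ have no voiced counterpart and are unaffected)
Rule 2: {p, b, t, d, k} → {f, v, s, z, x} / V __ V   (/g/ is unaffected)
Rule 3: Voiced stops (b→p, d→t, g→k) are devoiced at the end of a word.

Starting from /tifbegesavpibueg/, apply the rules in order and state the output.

tivbegesafpivuek

Rule 1 (regressive voicing assimilation): /f/ precedes the voiced obstruent /b/, so it voices to [v] by assimilation. /v/ precedes the voiceless obstruent /p/, so it devoices to [f] by assimilation. /tifbegesavpibueg/ → tivbegesafpibueg.
Rule 2 (intervocalic spirantization): /b/ is a stop between vowels /i/ and /u/, so it spirantizes to the fricative [v]. /tivbegesafpibueg/ → tivbegesafpivueg.
Rule 3 (final devoicing): /g/ is a voiced stop in word-final position, so it devoices to [k]. /tivbegesafpivueg/ → tivbegesafpivuek.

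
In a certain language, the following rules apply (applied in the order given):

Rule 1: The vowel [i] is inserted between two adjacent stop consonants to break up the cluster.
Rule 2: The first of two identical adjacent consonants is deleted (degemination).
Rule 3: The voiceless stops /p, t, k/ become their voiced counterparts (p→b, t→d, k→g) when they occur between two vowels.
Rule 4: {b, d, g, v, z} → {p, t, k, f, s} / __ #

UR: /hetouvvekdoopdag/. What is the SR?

Rule 1 (stop-cluster i-epenthesis): /k/ and /d/ form a stop–stop cluster, so [i] is inserted between them. /p/ and /d/ form a stop–stop cluster, so [i] is inserted between them. /hetouvvekdoopdag/ → hetouvvekidoopidag.
Rule 2 (degemination): /vv/ is a geminate; the first /v/ deletes. /hetouvvekidoopidag/ → hetouvekidoopidag.
Rule 3 (intervocalic voicing): /t/ is a voiceless stop between vowels /e/ and /o/, so it voices to [d]. /k/ is a voiceless stop between vowels /e/ and /i/, so it voices to [g]. /p/ is a voiceless stop between vowels /o/ and /i/, so it voices to [b]. /hetouvekidoopidag/ → hedouvegidoobidag.
Rule 4 (final devoicing): /g/ is a voiced obstruent in word-final position, so it devoices to [k]. /hedouvegidoobidag/ → hedouvegidoobidak.

hedouvegidoobidak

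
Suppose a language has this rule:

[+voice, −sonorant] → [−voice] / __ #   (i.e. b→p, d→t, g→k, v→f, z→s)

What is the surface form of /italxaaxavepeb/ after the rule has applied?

italxaaxavepep

Scanning /italxaaxavepeb/: /v/ at position 10 is not in the conditioning environment; /b/ is a voiced obstruent in word-final position, so it devoices to [p].
Result: [italxaaxavepep].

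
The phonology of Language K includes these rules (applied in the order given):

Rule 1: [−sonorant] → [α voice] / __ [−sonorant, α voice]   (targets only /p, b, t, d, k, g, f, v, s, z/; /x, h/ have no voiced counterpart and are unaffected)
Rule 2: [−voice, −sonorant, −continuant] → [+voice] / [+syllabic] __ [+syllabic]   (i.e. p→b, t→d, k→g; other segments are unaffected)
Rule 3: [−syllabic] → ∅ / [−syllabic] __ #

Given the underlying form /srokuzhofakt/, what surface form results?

srogushofak

Rule 1 (regressive voicing assimilation): /z/ precedes the voiceless obstruent /h/, so it devoices to [s] by assimilation. /srokuzhofakt/ → srokushofakt.
Rule 2 (intervocalic voicing): /k/ is a voiceless stop between vowels /o/ and /u/, so it voices to [g]. /srokushofakt/ → srogushofakt.
Rule 3 (final cluster simplification): /t/ is the second consonant of a word-final cluster /kt/, so it deletes. /srogushofakt/ → srogushofak.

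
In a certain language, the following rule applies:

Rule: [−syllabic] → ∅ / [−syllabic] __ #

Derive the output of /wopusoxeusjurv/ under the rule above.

wopusoxeusjur

/v/ is the second consonant of a word-final cluster /rv/, so it deletes.
The other instances of /w/, /p/, /s/, /x/, /j/, /r/ do not occur in the required environment and remain unchanged.
Surface form: [wopusoxeusjur].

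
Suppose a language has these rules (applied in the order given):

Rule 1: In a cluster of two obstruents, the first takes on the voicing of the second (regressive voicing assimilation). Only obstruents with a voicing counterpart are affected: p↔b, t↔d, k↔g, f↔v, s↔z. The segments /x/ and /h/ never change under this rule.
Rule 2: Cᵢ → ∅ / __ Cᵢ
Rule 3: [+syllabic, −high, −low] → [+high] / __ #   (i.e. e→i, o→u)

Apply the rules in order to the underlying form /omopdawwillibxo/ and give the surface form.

Rule 1 (regressive voicing assimilation): /p/ precedes the voiced obstruent /d/, so it voices to [b] by assimilation. /b/ precedes the voiceless obstruent /x/, so it devoices to [p] by assimilation. /omopdawwillibxo/ → omobdawwillipxo.
Rule 2 (degemination): /ww/ is a geminate; the first /w/ deletes. /ll/ is a geminate; the first /l/ deletes. /omobdawwillipxo/ → omobdawilipxo.
Rule 3 (final vowel raising): /o/ is a mid vowel in word-final position, so it raises to [u]. /omobdawilipxo/ → omobdawilipxu.

omobdawilipxu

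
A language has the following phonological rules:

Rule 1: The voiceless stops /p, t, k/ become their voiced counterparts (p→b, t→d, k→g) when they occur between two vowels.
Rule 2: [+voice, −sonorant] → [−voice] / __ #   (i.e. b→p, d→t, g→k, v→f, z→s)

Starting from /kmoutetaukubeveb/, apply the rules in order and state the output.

Rule 1 (intervocalic voicing): /t/ is a voiceless stop between vowels /u/ and /e/, so it voices to [d]. /t/ is a voiceless stop between vowels /e/ and /a/, so it voices to [d]. /k/ is a voiceless stop between vowels /u/ and /u/, so it voices to [g]. /kmoutetaukubeveb/ → kmoudedaugubeveb.
Rule 2 (final devoicing): /b/ is a voiced obstruent in word-final position, so it devoices to [p]. /kmoudedaugubeveb/ → kmoudedaugubevep.

kmoudedaugubevep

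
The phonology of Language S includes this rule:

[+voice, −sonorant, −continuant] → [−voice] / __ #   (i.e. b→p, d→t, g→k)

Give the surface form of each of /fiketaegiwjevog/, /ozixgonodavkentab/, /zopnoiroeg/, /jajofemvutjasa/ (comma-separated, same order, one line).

fiketaegiwjevok, ozixgonodavkentap, zopnoiroek, jajofemvutjasa

/fiketaegiwjevog/: /g/ is a voiced stop in word-final position, so it devoices to [k]. → [fiketaegiwjevok].
/ozixgonodavkentab/: /b/ is a voiced stop in word-final position, so it devoices to [p]. → [ozixgonodavkentap].
/zopnoiroeg/: /g/ is a voiced stop in word-final position, so it devoices to [k]. → [zopnoiroek].
/jajofemvutjasa/: the rule's environment is not met; surfaces unchanged as [jajofemvutjasa].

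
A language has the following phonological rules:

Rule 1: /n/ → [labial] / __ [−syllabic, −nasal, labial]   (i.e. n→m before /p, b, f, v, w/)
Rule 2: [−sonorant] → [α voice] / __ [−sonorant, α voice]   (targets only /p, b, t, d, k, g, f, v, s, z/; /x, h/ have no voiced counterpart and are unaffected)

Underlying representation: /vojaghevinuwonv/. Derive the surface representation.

Rule 1 (nasal place assimilation): /n/ precedes the labial consonant /v/, so it assimilates in place to [m]. /vojaghevinuwonv/ → vojaghevinuwomv.
Rule 2 (regressive voicing assimilation): /g/ precedes the voiceless obstruent /h/, so it devoices to [k] by assimilation. /vojaghevinuwomv/ → vojakhevinuwomv.

vojakhevinuwomv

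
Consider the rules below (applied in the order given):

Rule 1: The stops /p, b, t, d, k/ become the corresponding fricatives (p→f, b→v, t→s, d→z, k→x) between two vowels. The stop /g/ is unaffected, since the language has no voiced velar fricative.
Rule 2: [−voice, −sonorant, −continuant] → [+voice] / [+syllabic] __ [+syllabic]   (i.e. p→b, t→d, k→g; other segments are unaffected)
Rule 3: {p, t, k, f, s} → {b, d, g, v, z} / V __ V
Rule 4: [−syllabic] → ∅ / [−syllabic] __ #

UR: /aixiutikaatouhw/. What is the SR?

aixiuzixaazouh

Rule 1 (intervocalic spirantization): /t/ is a stop between vowels /u/ and /i/, so it spirantizes to the fricative [s]. /k/ is a stop between vowels /i/ and /a/, so it spirantizes to the fricative [x]. /t/ is a stop between vowels /a/ and /o/, so it spirantizes to the fricative [s]. /aixiutikaatouhw/ → aixiusixaasouhw.
Rule 2 (intervocalic voicing): no segment meets the environment; /aixiusixaasouhw/ is unchanged.
Rule 3 (intervocalic voicing): /s/ is a voiceless obstruent between vowels /u/ and /i/, so it voices to [z]. /s/ is a voiceless obstruent between vowels /a/ and /o/, so it voices to [z]. /aixiusixaasouhw/ → aixiuzixaazouhw.
Rule 4 (final cluster simplification): /w/ is the second consonant of a word-final cluster /hw/, so it deletes. /aixiuzixaazouhw/ → aixiuzixaazouh.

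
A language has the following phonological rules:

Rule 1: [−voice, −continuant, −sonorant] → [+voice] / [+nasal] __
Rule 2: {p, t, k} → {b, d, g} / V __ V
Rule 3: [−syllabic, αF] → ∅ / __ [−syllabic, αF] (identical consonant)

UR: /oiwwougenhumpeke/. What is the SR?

oiwougenhumbege

Rule 1 (post-nasal voicing): /p/ is a voiceless stop immediately after the nasal /m/, so it voices to [b]. /oiwwougenhumpeke/ → oiwwougenhumbeke.
Rule 2 (intervocalic voicing): /k/ is a voiceless stop between vowels /e/ and /e/, so it voices to [g]. /oiwwougenhumbeke/ → oiwwougenhumbege.
Rule 3 (degemination): /ww/ is a geminate; the first /w/ deletes. /oiwwougenhumbege/ → oiwougenhumbege.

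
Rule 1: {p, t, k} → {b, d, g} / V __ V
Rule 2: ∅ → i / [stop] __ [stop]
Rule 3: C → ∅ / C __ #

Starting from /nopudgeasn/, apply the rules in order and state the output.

Rule 1 (intervocalic voicing): /p/ is a voiceless stop between vowels /o/ and /u/, so it voices to [b]. /nopudgeasn/ → nobudgeasn.
Rule 2 (stop-cluster i-epenthesis): /d/ and /g/ form a stop–stop cluster, so [i] is inserted between them. /nobudgeasn/ → nobudigeasn.
Rule 3 (final cluster simplification): /n/ is the second consonant of a word-final cluster /sn/, so it deletes. /nobudigeasn/ → nobudigeas.

nobudigeas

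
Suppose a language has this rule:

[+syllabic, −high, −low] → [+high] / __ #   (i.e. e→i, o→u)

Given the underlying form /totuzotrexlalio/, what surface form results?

totuzotrexlaliu

Scanning /totuzotrexlalio/: /o/ at position 2 is not in the conditioning environment; /o/ at position 6 is not in the conditioning environment; /e/ at position 9 is not in the conditioning environment; /o/ is a mid vowel in word-final position, so it raises to [u].
Result: [totuzotrexlaliu].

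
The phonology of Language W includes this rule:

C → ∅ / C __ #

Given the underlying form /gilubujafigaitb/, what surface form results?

/b/ is the second consonant of a word-final cluster /tb/, so it deletes.
Surface form: [gilubujafigait].

gilubujafigait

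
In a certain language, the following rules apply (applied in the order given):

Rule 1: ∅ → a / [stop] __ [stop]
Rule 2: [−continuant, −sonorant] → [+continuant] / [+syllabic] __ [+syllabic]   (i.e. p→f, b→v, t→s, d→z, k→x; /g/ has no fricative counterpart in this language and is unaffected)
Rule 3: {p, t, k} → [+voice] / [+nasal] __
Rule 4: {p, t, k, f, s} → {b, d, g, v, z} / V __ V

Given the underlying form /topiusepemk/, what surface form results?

Rule 1 (stop-cluster a-epenthesis): no segment meets the environment; /topiusepemk/ is unchanged.
Rule 2 (intervocalic spirantization): /p/ is a stop between vowels /o/ and /i/, so it spirantizes to the fricative [f]. /p/ is a stop between vowels /e/ and /e/, so it spirantizes to the fricative [f]. /topiusepemk/ → tofiusefemk.
Rule 3 (post-nasal voicing): /k/ is a voiceless stop immediately after the nasal /m/, so it voices to [g]. /tofiusefemk/ → tofiusefemg.
Rule 4 (intervocalic voicing): /f/ is a voiceless obstruent between vowels /o/ and /i/, so it voices to [v]. /s/ is a voiceless obstruent between vowels /u/ and /e/, so it voices to [z]. /f/ is a voiceless obstruent between vowels /e/ and /e/, so it voices to [v]. /tofiusefemg/ → toviuzevemg.

toviuzevemg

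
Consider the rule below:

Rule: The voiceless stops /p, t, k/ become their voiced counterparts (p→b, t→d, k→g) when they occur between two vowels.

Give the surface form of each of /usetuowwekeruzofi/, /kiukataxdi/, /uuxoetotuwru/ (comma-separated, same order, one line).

useduowwegeruzofi, kiugadaxdi, uuxoedoduwru

/usetuowwekeruzofi/: /t/ is a voiceless stop between vowels /e/ and /u/, so it voices to [d]. /k/ is a voiceless stop between vowels /e/ and /e/, so it voices to [g]. → [useduowwegeruzofi].
/kiukataxdi/: /k/ is a voiceless stop between vowels /u/ and /a/, so it voices to [g]. /t/ is a voiceless stop between vowels /a/ and /a/, so it voices to [d]. → [kiugadaxdi].
/uuxoetotuwru/: /t/ is a voiceless stop between vowels /e/ and /o/, so it voices to [d]. /t/ is a voiceless stop between vowels /o/ and /u/, so it voices to [d]. → [uuxoedoduwru].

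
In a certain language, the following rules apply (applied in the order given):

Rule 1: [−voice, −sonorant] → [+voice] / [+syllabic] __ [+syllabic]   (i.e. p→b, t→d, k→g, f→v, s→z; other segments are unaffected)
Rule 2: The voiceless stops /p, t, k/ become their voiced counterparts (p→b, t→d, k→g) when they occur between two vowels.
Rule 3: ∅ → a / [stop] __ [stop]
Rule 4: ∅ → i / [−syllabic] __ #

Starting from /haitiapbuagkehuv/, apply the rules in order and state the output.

Rule 1 (intervocalic voicing): /t/ is a voiceless obstruent between vowels /i/ and /i/, so it voices to [d]. /haitiapbuagkehuv/ → haidiapbuagkehuv.
Rule 2 (intervocalic voicing): no segment meets the environment; /haidiapbuagkehuv/ is unchanged.
Rule 3 (stop-cluster a-epenthesis): /p/ and /b/ form a stop–stop cluster, so [a] is inserted between them. /g/ and /k/ form a stop–stop cluster, so [a] is inserted between them. /haidiapbuagkehuv/ → haidiapabuagakehuv.
Rule 4 (final i-epenthesis): the form ends in the consonant /v/, so [i] is inserted word-finally. /haidiapabuagakehuv/ → haidiapabuagakehuvi.

haidiapabuagakehuvi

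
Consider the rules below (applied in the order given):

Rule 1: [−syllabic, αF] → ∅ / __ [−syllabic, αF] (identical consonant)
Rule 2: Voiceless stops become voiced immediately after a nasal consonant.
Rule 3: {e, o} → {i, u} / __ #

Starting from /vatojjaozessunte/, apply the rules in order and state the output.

Rule 1 (degemination): /jj/ is a geminate; the first /j/ deletes. /ss/ is a geminate; the first /s/ deletes. /vatojjaozessunte/ → vatojaozesunte.
Rule 2 (post-nasal voicing): /t/ is a voiceless stop immediately after the nasal /n/, so it voices to [d]. /vatojaozesunte/ → vatojaozesunde.
Rule 3 (final vowel raising): /e/ is a mid vowel in word-final position, so it raises to [i]. /vatojaozesunde/ → vatojaozesundi.

vatojaozesundi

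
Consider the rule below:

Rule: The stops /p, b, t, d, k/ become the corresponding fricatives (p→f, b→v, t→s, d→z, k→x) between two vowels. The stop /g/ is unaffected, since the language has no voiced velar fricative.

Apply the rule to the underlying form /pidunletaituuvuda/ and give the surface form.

pizunlesaisuuvuza

/d/ is a stop between vowels /i/ and /u/, so it spirantizes to the fricative [z].
/t/ is a stop between vowels /e/ and /a/, so it spirantizes to the fricative [s].
/t/ is a stop between vowels /i/ and /u/, so it spirantizes to the fricative [s].
/d/ is a stop between vowels /u/ and /a/, so it spirantizes to the fricative [z].
Surface form: [pizunlesaisuuvuza].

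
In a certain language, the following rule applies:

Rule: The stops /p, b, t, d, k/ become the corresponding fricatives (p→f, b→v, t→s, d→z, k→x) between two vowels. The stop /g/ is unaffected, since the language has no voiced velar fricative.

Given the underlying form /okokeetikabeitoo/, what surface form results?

oxoxeesixaveisoo

/k/ is a stop between vowels /o/ and /o/, so it spirantizes to the fricative [x].
/k/ is a stop between vowels /o/ and /e/, so it spirantizes to the fricative [x].
/t/ is a stop between vowels /e/ and /i/, so it spirantizes to the fricative [s].
/k/ is a stop between vowels /i/ and /a/, so it spirantizes to the fricative [x].
/b/ is a stop between vowels /a/ and /e/, so it spirantizes to the fricative [v].
/t/ is a stop between vowels /i/ and /o/, so it spirantizes to the fricative [s].
Surface form: [oxoxeesixaveisoo].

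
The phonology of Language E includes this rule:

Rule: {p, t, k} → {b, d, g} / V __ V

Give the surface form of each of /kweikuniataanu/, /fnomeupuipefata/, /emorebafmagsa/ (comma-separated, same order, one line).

kweiguniadaanu, fnomeubuibefada, emorebafmagsa

/kweikuniataanu/: /k/ is a voiceless stop between vowels /i/ and /u/, so it voices to [g]. /t/ is a voiceless stop between vowels /a/ and /a/, so it voices to [d]. → [kweiguniadaanu].
/fnomeupuipefata/: /p/ is a voiceless stop between vowels /u/ and /u/, so it voices to [b]. /p/ is a voiceless stop between vowels /i/ and /e/, so it voices to [b]. /t/ is a voiceless stop between vowels /a/ and /a/, so it voices to [d]. → [fnomeubuibefada].
/emorebafmagsa/: the rule's environment is not met; surfaces unchanged as [emorebafmagsa].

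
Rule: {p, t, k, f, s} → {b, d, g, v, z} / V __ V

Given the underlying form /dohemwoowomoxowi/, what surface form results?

dohemwoowomoxowi

No segment of /dohemwoowomoxowi/ meets the structural description of the rule, so the form surfaces unchanged.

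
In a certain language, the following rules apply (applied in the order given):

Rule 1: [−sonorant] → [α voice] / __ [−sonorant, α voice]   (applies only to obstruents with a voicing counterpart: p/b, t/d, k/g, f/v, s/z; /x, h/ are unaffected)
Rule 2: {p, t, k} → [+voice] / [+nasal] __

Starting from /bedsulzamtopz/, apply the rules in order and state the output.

Rule 1 (regressive voicing assimilation): /d/ precedes the voiceless obstruent /s/, so it devoices to [t] by assimilation. /p/ precedes the voiced obstruent /z/, so it voices to [b] by assimilation. /bedsulzamtopz/ → betsulzamtobz.
Rule 2 (post-nasal voicing): /t/ is a voiceless stop immediately after the nasal /m/, so it voices to [d]. /betsulzamtobz/ → betsulzamdobz.

betsulzamdobz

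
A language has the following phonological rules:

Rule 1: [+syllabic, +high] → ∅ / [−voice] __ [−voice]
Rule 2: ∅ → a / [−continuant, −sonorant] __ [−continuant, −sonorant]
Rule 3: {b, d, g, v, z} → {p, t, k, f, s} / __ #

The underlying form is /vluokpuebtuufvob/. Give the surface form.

Rule 1 (high vowel syncope): no segment meets the environment; /vluokpuebtuufvob/ is unchanged.
Rule 2 (stop-cluster a-epenthesis): /k/ and /p/ form a stop–stop cluster, so [a] is inserted between them. /b/ and /t/ form a stop–stop cluster, so [a] is inserted between them. /vluokpuebtuufvob/ → vluokapuebatuufvob.
Rule 3 (final devoicing): /b/ is a voiced obstruent in word-final position, so it devoices to [p]. /vluokapuebatuufvob/ → vluokapuebatuufvop.

vluokapuebatuufvop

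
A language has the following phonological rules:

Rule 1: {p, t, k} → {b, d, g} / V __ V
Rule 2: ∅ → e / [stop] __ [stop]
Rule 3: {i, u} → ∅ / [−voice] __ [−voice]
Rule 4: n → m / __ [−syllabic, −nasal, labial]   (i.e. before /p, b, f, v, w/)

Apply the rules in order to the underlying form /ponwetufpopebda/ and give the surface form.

pomwedufpobebeda

Rule 1 (intervocalic voicing): /t/ is a voiceless stop between vowels /e/ and /u/, so it voices to [d]. /p/ is a voiceless stop between vowels /o/ and /e/, so it voices to [b]. /ponwetufpopebda/ → ponwedufpobebda.
Rule 2 (stop-cluster e-epenthesis): /b/ and /d/ form a stop–stop cluster, so [e] is inserted between them. /ponwedufpobebda/ → ponwedufpobebeda.
Rule 3 (high vowel syncope): no segment meets the environment; /ponwedufpobebeda/ is unchanged.
Rule 4 (nasal place assimilation): /n/ precedes the labial consonant /w/, so it assimilates in place to [m]. /ponwedufpobebeda/ → pomwedufpobebeda.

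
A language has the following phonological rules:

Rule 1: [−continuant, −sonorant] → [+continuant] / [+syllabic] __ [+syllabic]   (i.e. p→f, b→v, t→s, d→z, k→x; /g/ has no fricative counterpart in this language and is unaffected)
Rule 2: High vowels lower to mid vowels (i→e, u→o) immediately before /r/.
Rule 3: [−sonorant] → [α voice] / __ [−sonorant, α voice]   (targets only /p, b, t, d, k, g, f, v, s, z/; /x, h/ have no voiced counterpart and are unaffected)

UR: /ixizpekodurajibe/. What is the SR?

Rule 1 (intervocalic spirantization): /k/ is a stop between vowels /e/ and /o/, so it spirantizes to the fricative [x]. /d/ is a stop between vowels /o/ and /u/, so it spirantizes to the fricative [z]. /b/ is a stop between vowels /i/ and /e/, so it spirantizes to the fricative [v]. /ixizpekodurajibe/ → ixizpexozurajive.
Rule 2 (pre-rhotic lowering): /u/ is a high vowel immediately before /r/, so it lowers to [o]. /ixizpexozurajive/ → ixizpexozorajive.
Rule 3 (regressive voicing assimilation): /z/ precedes the voiceless obstruent /p/, so it devoices to [s] by assimilation. /ixizpexozorajive/ → ixispexozorajive.

ixispexozorajive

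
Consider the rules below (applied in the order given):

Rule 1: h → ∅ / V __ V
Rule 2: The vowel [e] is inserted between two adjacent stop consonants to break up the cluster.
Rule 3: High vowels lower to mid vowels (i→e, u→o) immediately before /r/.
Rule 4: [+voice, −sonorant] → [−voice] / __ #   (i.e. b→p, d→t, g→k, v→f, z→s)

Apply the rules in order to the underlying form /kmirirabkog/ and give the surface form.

Rule 1 (intervocalic h-deletion): no segment meets the environment; /kmirirabkog/ is unchanged.
Rule 2 (stop-cluster e-epenthesis): /b/ and /k/ form a stop–stop cluster, so [e] is inserted between them. /kmirirabkog/ → kmirirabekog.
Rule 3 (pre-rhotic lowering): /i/ is a high vowel immediately before /r/, so it lowers to [e]. /i/ is a high vowel immediately before /r/, so it lowers to [e]. /kmirirabekog/ → kmererabekog.
Rule 4 (final devoicing): /g/ is a voiced obstruent in word-final position, so it devoices to [k]. /kmererabekog/ → kmererabekok.

kmererabekok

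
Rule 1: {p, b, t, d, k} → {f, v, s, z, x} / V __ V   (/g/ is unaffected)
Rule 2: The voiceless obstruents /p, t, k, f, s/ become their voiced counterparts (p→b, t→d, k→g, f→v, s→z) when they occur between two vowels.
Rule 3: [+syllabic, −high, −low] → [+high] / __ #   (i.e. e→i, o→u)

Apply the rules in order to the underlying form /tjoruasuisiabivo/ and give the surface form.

Rule 1 (intervocalic spirantization): /b/ is a stop between vowels /a/ and /i/, so it spirantizes to the fricative [v]. /tjoruasuisiabivo/ → tjoruasuisiavivo.
Rule 2 (intervocalic voicing): /s/ is a voiceless obstruent between vowels /a/ and /u/, so it voices to [z]. /s/ is a voiceless obstruent between vowels /i/ and /i/, so it voices to [z]. /tjoruasuisiavivo/ → tjoruazuiziavivo.
Rule 3 (final vowel raising): /o/ is a mid vowel in word-final position, so it raises to [u]. /tjoruazuiziavivo/ → tjoruazuiziavivu.

tjoruazuiziavivu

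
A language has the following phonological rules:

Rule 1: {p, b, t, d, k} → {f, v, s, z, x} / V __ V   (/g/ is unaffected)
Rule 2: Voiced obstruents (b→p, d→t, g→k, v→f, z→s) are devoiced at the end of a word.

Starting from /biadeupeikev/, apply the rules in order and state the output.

biazeufeixef

Rule 1 (intervocalic spirantization): /d/ is a stop between vowels /a/ and /e/, so it spirantizes to the fricative [z]. /p/ is a stop between vowels /u/ and /e/, so it spirantizes to the fricative [f]. /k/ is a stop between vowels /i/ and /e/, so it spirantizes to the fricative [x]. /biadeupeikev/ → biazeufeixev.
Rule 2 (final devoicing): /v/ is a voiced obstruent in word-final position, so it devoices to [f]. /biazeufeixev/ → biazeufeixef.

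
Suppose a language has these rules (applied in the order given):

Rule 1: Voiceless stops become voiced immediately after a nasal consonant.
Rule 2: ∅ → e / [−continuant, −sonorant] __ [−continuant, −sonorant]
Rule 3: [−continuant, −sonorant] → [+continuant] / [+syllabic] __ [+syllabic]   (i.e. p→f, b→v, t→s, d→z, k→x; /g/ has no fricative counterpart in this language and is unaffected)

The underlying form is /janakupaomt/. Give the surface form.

janaxufaomd

Rule 1 (post-nasal voicing): /t/ is a voiceless stop immediately after the nasal /m/, so it voices to [d]. /janakupaomt/ → janakupaomd.
Rule 2 (stop-cluster e-epenthesis): no segment meets the environment; /janakupaomd/ is unchanged.
Rule 3 (intervocalic spirantization): /k/ is a stop between vowels /a/ and /u/, so it spirantizes to the fricative [x]. /p/ is a stop between vowels /u/ and /a/, so it spirantizes to the fricative [f]. /janakupaomd/ → janaxufaomd.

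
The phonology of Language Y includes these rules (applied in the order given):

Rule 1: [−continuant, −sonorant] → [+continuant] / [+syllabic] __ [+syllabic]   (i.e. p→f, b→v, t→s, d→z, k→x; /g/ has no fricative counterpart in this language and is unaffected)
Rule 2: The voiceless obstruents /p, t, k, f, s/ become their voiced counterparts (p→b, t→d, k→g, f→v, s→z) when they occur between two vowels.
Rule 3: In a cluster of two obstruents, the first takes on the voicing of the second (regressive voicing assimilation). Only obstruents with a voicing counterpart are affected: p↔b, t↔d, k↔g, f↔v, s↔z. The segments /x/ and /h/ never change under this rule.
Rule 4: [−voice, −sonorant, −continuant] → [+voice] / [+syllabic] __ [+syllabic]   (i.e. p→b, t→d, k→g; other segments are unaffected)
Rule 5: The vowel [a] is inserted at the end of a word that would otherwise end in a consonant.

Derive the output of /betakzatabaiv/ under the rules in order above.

bezagzazavaiva

Rule 1 (intervocalic spirantization): /t/ is a stop between vowels /e/ and /a/, so it spirantizes to the fricative [s]. /t/ is a stop between vowels /a/ and /a/, so it spirantizes to the fricative [s]. /b/ is a stop between vowels /a/ and /a/, so it spirantizes to the fricative [v]. /betakzatabaiv/ → besakzasavaiv.
Rule 2 (intervocalic voicing): /s/ is a voiceless obstruent between vowels /e/ and /a/, so it voices to [z]. /s/ is a voiceless obstruent between vowels /a/ and /a/, so it voices to [z]. /besakzasavaiv/ → bezakzazavaiv.
Rule 3 (regressive voicing assimilation): /k/ precedes the voiced obstruent /z/, so it voices to [g] by assimilation. /bezakzazavaiv/ → bezagzazavaiv.
Rule 4 (intervocalic voicing): no segment meets the environment; /bezagzazavaiv/ is unchanged.
Rule 5 (final a-epenthesis): the form ends in the consonant /v/, so [a] is inserted word-finally. /bezagzazavaiv/ → bezagzazavaiva.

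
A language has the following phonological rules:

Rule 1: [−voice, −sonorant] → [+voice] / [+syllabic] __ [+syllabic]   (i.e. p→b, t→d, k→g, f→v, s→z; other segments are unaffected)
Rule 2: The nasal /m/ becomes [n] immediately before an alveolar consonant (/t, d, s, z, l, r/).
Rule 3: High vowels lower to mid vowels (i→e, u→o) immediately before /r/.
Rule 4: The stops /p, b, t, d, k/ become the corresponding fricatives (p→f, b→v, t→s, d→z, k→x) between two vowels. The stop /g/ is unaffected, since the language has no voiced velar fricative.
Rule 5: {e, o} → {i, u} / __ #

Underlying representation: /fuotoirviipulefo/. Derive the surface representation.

Rule 1 (intervocalic voicing): /t/ is a voiceless obstruent between vowels /o/ and /o/, so it voices to [d]. /p/ is a voiceless obstruent between vowels /i/ and /u/, so it voices to [b]. /f/ is a voiceless obstruent between vowels /e/ and /o/, so it voices to [v]. /fuotoirviipulefo/ → fuodoirviibulevo.
Rule 2 (nasal place assimilation): no segment meets the environment; /fuodoirviibulevo/ is unchanged.
Rule 3 (pre-rhotic lowering): /i/ is a high vowel immediately before /r/, so it lowers to [e]. /fuodoirviibulevo/ → fuodoerviibulevo.
Rule 4 (intervocalic spirantization): /d/ is a stop between vowels /o/ and /o/, so it spirantizes to the fricative [z]. /b/ is a stop between vowels /i/ and /u/, so it spirantizes to the fricative [v]. /fuodoerviibulevo/ → fuozoerviivulevo.
Rule 5 (final vowel raising): /o/ is a mid vowel in word-final position, so it raises to [u]. /fuozoerviivulevo/ → fuozoerviivulevu.

fuozoerviivulevu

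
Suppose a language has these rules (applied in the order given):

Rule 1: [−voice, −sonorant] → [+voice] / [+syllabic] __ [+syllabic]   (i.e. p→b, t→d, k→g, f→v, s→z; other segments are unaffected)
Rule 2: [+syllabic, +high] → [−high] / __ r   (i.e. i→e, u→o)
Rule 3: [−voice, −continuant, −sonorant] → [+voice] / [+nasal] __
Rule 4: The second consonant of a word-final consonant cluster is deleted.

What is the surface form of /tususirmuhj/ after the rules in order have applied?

Rule 1 (intervocalic voicing): /s/ is a voiceless obstruent between vowels /u/ and /u/, so it voices to [z]. /s/ is a voiceless obstruent between vowels /u/ and /i/, so it voices to [z]. /tususirmuhj/ → tuzuzirmuhj.
Rule 2 (pre-rhotic lowering): /i/ is a high vowel immediately before /r/, so it lowers to [e]. /tuzuzirmuhj/ → tuzuzermuhj.
Rule 3 (post-nasal voicing): no segment meets the environment; /tuzuzermuhj/ is unchanged.
Rule 4 (final cluster simplification): /j/ is the second consonant of a word-final cluster /hj/, so it deletes. /tuzuzermuhj/ → tuzuzermuh.

tuzuzermuh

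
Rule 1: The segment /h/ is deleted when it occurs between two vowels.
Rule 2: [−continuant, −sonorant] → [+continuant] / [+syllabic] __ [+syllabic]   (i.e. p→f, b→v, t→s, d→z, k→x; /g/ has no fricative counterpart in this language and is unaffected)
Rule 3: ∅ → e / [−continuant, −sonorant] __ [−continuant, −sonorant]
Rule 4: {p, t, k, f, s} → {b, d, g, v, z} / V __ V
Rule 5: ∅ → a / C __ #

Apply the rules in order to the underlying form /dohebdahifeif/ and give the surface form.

doebedaiveifa

Rule 1 (intervocalic h-deletion): /h/ occurs between vowels /o/ and /e/, so it deletes. /h/ occurs between vowels /a/ and /i/, so it deletes. /dohebdahifeif/ → doebdaifeif.
Rule 2 (intervocalic spirantization): no segment meets the environment; /doebdaifeif/ is unchanged.
Rule 3 (stop-cluster e-epenthesis): /b/ and /d/ form a stop–stop cluster, so [e] is inserted between them. /doebdaifeif/ → doebedaifeif.
Rule 4 (intervocalic voicing): /f/ is a voiceless obstruent between vowels /i/ and /e/, so it voices to [v]. /doebedaifeif/ → doebedaiveif.
Rule 5 (final a-epenthesis): the form ends in the consonant /f/, so [a] is inserted word-finally. /doebedaiveif/ → doebedaiveifa.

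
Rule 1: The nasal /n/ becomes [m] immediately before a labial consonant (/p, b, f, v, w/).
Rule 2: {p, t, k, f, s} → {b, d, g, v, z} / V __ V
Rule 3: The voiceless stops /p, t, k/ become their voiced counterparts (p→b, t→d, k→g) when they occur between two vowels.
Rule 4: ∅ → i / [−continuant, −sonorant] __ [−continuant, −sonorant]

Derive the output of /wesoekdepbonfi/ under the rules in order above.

wezoekidepibomfi

Rule 1 (nasal place assimilation): /n/ precedes the labial consonant /f/, so it assimilates in place to [m]. /wesoekdepbonfi/ → wesoekdepbomfi.
Rule 2 (intervocalic voicing): /s/ is a voiceless obstruent between vowels /e/ and /o/, so it voices to [z]. /wesoekdepbomfi/ → wezoekdepbomfi.
Rule 3 (intervocalic voicing): no segment meets the environment; /wezoekdepbomfi/ is unchanged.
Rule 4 (stop-cluster i-epenthesis): /k/ and /d/ form a stop–stop cluster, so [i] is inserted between them. /p/ and /b/ form a stop–stop cluster, so [i] is inserted between them. /wezoekdepbomfi/ → wezoekidepibomfi.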